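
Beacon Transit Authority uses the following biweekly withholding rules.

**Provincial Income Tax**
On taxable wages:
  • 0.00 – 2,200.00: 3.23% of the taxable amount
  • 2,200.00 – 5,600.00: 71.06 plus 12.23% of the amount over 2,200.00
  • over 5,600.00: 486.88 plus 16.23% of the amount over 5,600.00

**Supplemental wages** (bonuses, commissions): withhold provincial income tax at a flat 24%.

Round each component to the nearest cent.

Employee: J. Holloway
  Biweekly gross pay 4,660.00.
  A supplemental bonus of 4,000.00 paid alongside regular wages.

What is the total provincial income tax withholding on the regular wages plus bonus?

1,331.92

Provincial Income Tax: taxable = 4,660.00
  71.06 + 12.23% × (4,660.00 − 2,200.00) = 71.06 + 12.23% × 2,460.00 = 371.92
Supplemental (24% flat on bonus): 24% × 4,000.00 = 960.00
Total provincial income tax: 371.92 + 960.00 = 1,331.92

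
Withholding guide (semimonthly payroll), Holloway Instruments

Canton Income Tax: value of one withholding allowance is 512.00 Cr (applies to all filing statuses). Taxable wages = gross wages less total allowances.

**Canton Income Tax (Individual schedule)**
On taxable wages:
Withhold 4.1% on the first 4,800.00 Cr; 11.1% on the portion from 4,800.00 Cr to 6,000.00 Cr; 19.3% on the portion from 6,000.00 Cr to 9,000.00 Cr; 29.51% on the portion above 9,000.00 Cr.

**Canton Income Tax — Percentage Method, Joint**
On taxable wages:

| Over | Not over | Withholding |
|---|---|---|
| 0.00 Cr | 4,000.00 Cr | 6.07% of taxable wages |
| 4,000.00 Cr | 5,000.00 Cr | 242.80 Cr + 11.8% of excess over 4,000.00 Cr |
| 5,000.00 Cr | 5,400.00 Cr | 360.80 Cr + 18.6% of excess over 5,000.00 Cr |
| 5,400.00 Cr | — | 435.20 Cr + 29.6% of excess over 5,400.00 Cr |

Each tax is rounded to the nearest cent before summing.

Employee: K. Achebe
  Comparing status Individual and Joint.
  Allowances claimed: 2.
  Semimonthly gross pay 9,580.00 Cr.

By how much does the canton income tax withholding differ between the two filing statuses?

546.07 Cr

Canton Income Tax (Individual): taxable = 9,580.00 Cr − 2×512.00 Cr = 8,556.00 Cr
  330.00 Cr + 19.3% × (8,556.00 Cr − 6,000.00 Cr) = 330.00 Cr + 19.3% × 2,556.00 Cr = 823.31 Cr
Canton Income Tax (Joint): taxable = 9,580.00 Cr − 2×512.00 Cr = 8,556.00 Cr
  435.20 Cr + 29.6% × (8,556.00 Cr − 5,400.00 Cr) = 435.20 Cr + 29.6% × 3,156.00 Cr = 1,369.38 Cr
Difference: |823.31 Cr − 1,369.38 Cr| = 546.07 Cr (higher under Joint)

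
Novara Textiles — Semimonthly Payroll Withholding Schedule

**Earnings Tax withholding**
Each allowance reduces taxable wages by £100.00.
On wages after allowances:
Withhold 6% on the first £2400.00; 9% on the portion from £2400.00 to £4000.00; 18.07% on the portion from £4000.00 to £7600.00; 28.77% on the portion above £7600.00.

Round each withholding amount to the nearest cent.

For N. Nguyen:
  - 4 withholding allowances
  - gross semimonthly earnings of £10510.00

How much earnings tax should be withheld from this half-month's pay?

£1660.65

Earnings Tax: taxable = £10510.00 − 4×£100.00 = £10110.00
  £938.52 + 28.77% × (£10110.00 − £7600.00) = £938.52 + 28.77% × £2510.00 = £1660.65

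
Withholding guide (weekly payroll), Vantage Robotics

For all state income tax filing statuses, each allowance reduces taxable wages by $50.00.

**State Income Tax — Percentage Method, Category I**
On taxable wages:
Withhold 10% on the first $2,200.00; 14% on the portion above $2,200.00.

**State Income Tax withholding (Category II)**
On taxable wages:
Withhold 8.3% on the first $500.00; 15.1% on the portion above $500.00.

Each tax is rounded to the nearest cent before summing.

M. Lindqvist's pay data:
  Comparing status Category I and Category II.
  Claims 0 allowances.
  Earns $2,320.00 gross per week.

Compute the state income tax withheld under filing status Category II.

State Income Tax (Category II): taxable = $2,320.00
  $41.50 + 15.1% × ($2,320.00 − $500.00) = $41.50 + 15.1% × $1,820.00 = $316.32

$316.32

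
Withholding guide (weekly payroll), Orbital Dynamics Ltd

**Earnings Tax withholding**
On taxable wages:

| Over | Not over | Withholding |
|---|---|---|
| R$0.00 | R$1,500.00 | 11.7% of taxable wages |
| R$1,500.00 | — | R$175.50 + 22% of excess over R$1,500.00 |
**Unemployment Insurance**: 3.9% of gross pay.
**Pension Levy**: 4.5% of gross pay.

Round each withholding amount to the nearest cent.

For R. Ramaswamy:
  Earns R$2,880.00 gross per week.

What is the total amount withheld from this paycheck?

R$721.02

Earnings Tax: taxable = R$2,880.00
  R$175.50 + 22% × (R$2,880.00 − R$1,500.00) = R$175.50 + 22% × R$1,380.00 = R$479.10
Unemployment Insurance: 3.9% × R$2,880.00 = R$112.32
Pension Levy: 4.5% × R$2,880.00 = R$129.60
Total: R$479.10 + R$112.32 + R$129.60 = R$721.02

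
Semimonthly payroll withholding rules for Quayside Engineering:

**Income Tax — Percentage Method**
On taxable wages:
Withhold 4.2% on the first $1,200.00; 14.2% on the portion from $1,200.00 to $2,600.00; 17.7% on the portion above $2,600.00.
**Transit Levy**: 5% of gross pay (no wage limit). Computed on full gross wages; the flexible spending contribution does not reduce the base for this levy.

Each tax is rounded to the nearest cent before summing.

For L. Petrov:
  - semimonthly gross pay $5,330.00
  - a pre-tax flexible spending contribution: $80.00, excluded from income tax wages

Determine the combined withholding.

$984.75

Income Tax: taxable = $5,330.00 − $80.00 = $5,250.00
  $249.20 + 17.7% × ($5,250.00 − $2,600.00) = $249.20 + 17.7% × $2,650.00 = $718.25
Transit Levy: 5% × $5,330.00 = $266.50
Total: $718.25 + $266.50 = $984.75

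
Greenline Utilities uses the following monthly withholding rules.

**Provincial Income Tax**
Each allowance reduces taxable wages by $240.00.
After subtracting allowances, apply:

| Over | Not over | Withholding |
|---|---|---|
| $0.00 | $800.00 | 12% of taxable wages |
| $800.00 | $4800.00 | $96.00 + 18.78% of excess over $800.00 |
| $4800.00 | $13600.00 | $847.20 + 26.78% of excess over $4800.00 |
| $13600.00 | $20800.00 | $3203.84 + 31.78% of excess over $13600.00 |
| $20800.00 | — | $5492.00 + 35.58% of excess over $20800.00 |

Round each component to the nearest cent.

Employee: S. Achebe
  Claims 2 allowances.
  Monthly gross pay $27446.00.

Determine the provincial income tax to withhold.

Provincial Income Tax: taxable = $27446.00 − 2×$240.00 = $26966.00
  $5492.00 + 35.58% × ($26966.00 − $20800.00) = $5492.00 + 35.58% × $6166.00 = $7685.86

$7685.86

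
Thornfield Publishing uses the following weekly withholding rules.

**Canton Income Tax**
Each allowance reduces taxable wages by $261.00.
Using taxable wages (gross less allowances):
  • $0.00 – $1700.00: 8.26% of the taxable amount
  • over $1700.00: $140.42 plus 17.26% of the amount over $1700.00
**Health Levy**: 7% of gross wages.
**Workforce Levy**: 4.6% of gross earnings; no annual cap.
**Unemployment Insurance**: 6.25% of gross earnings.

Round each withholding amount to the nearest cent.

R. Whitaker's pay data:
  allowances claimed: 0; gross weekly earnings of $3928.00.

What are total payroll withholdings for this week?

Canton Income Tax: taxable = $3928.00
  $140.42 + 17.26% × ($3928.00 − $1700.00) = $140.42 + 17.26% × $2228.00 = $524.97
Health Levy: 7% × $3928.00 = $274.96
Workforce Levy: 4.6% × $3928.00 = $180.69
Unemployment Insurance: 6.25% × $3928.00 = $245.50
Total: $524.97 + $274.96 + $180.69 + $245.50 = $1226.12

$1226.12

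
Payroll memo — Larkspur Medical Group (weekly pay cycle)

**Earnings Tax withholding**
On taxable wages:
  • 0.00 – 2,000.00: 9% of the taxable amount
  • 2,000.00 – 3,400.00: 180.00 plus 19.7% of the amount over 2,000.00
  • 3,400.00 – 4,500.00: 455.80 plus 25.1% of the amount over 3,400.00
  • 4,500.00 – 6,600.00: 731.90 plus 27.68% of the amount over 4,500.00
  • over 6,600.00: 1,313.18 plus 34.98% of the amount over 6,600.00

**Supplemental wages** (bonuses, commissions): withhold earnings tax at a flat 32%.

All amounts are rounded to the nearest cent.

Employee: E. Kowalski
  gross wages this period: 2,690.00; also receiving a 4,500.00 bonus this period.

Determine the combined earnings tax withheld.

1,755.93

Earnings Tax: taxable = 2,690.00
  180.00 + 19.7% × (2,690.00 − 2,000.00) = 180.00 + 19.7% × 690.00 = 315.93
Supplemental (32% flat on bonus): 32% × 4,500.00 = 1,440.00
Total earnings tax: 315.93 + 1,440.00 = 1,755.93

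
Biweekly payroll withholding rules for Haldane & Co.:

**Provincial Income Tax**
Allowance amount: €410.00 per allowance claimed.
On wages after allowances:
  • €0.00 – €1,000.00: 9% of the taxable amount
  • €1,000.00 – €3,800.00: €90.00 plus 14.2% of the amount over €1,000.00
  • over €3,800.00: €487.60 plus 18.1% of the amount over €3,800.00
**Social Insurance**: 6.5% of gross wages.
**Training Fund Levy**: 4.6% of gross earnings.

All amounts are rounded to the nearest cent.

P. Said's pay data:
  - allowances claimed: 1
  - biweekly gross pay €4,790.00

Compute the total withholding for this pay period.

Provincial Income Tax: taxable = €4,790.00 − 1×€410.00 = €4,380.00
  €487.60 + 18.1% × (€4,380.00 − €3,800.00) = €487.60 + 18.1% × €580.00 = €592.58
Social Insurance: 6.5% × €4,790.00 = €311.35
Training Fund Levy: 4.6% × €4,790.00 = €220.34
Total: €592.58 + €311.35 + €220.34 = €1,124.27

€1,124.27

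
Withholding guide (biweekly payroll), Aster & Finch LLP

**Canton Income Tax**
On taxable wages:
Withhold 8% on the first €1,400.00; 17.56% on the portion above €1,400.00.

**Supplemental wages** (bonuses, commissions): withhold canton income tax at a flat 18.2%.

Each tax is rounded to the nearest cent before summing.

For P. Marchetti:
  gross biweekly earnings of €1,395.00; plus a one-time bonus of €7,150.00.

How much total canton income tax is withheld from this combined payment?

€1,412.90

Canton Income Tax: taxable = €1,395.00
  8% × €1,395.00 = €111.60
Supplemental (18.2% flat on bonus): 18.2% × €7,150.00 = €1,301.30
Total canton income tax: €111.60 + €1,301.30 = €1,412.90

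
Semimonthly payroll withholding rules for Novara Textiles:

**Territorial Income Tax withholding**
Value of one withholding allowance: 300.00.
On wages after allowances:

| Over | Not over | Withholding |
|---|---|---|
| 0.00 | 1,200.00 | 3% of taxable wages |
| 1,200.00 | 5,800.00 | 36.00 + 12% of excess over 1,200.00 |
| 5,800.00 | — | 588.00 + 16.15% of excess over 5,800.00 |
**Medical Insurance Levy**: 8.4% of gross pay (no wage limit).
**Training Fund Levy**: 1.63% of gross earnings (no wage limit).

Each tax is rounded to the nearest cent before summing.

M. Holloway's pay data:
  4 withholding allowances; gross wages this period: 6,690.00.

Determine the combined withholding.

Territorial Income Tax: taxable = 6,690.00 − 4×300.00 = 5,490.00
  36.00 + 12% × (5,490.00 − 1,200.00) = 36.00 + 12% × 4,290.00 = 550.80
Medical Insurance Levy: 8.4% × 6,690.00 = 561.96
Training Fund Levy: 1.63% × 6,690.00 = 109.05
Total: 550.80 + 561.96 + 109.05 = 1,221.81

1,221.81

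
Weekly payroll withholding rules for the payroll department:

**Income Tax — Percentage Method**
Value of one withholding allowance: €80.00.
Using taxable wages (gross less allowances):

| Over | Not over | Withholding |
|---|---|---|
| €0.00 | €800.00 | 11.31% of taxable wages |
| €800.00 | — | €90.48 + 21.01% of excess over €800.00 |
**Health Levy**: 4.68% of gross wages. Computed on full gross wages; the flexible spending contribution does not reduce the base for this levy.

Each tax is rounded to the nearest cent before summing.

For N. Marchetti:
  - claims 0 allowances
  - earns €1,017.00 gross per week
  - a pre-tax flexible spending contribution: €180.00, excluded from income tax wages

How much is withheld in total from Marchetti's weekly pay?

€145.85

Income Tax: taxable = €1,017.00 − €180.00 = €837.00
  €90.48 + 21.01% × (€837.00 − €800.00) = €90.48 + 21.01% × €37.00 = €98.25
Health Levy: 4.68% × €1,017.00 = €47.60
Total: €98.25 + €47.60 = €145.85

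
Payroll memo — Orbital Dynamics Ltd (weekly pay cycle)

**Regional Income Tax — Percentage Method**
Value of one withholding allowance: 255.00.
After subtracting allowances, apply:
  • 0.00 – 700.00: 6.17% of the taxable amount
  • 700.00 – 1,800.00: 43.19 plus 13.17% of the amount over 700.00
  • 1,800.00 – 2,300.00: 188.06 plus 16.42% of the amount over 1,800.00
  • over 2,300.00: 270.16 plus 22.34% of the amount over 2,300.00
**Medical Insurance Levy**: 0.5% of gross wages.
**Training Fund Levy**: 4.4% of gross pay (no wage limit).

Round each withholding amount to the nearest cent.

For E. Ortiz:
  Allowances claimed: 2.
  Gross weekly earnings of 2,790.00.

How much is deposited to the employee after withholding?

Regional Income Tax: taxable = 2,790.00 − 2×255.00 = 2,280.00
  188.06 + 16.42% × (2,280.00 − 1,800.00) = 188.06 + 16.42% × 480.00 = 266.88
Medical Insurance Levy: 0.5% × 2,790.00 = 13.95
Training Fund Levy: 4.4% × 2,790.00 = 122.76
Total withheld: 266.88 + 13.95 + 122.76 = 403.59
Net pay: 2,790.00 − 403.59 = 2,386.41

2,386.41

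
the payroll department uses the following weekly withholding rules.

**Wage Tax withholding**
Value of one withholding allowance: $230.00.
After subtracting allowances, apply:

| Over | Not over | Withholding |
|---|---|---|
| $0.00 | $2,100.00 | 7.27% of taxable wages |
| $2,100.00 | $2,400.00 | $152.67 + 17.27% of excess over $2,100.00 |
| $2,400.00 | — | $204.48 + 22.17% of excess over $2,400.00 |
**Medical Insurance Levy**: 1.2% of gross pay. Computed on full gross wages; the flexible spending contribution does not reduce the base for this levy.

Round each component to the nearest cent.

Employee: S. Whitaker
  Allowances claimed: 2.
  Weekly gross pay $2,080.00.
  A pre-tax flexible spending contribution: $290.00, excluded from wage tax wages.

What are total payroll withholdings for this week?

Wage Tax: taxable = $2,080.00 − $290.00 − 2×$230.00 = $1,330.00
  7.27% × $1,330.00 = $96.69
Medical Insurance Levy: 1.2% × $2,080.00 = $24.96
Total: $96.69 + $24.96 = $121.65

$121.65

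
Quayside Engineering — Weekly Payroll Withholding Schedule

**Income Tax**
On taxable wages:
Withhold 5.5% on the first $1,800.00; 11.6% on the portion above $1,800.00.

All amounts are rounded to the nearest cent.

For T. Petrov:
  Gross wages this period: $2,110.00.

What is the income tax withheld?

Income Tax: taxable = $2,110.00
  $99.00 + 11.6% × ($2,110.00 − $1,800.00) = $99.00 + 11.6% × $310.00 = $134.96

$134.96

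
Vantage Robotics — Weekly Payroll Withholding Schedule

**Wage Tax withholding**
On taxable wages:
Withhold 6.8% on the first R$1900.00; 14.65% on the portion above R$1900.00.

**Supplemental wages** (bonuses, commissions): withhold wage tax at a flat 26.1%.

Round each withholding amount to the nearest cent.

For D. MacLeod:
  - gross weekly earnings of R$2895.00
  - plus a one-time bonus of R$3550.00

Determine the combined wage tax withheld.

Wage Tax: taxable = R$2895.00
  R$129.20 + 14.65% × (R$2895.00 − R$1900.00) = R$129.20 + 14.65% × R$995.00 = R$274.97
Supplemental (26.1% flat on bonus): 26.1% × R$3550.00 = R$926.55
Total wage tax: R$274.97 + R$926.55 = R$1201.52

R$1201.52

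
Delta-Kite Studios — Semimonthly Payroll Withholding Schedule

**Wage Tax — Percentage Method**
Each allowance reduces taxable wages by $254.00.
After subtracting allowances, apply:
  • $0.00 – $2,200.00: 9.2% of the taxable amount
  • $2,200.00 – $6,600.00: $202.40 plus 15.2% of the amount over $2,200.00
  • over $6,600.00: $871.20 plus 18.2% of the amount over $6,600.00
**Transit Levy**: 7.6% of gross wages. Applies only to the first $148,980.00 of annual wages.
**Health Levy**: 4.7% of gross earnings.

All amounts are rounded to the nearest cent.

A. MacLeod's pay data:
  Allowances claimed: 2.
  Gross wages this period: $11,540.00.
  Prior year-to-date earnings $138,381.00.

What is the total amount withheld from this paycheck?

Wage Tax: taxable = $11,540.00 − 2×$254.00 = $11,032.00
  $871.20 + 18.2% × ($11,032.00 − $6,600.00) = $871.20 + 18.2% × $4,432.00 = $1,677.82
Transit Levy: cap $148,980.00 − YTD $138,381.00 = $10,599.00 subject; 7.6% × $10,599.00 = $805.52
Health Levy: 4.7% × $11,540.00 = $542.38
Total: $1,677.82 + $805.52 + $542.38 = $3,025.72

$3,025.72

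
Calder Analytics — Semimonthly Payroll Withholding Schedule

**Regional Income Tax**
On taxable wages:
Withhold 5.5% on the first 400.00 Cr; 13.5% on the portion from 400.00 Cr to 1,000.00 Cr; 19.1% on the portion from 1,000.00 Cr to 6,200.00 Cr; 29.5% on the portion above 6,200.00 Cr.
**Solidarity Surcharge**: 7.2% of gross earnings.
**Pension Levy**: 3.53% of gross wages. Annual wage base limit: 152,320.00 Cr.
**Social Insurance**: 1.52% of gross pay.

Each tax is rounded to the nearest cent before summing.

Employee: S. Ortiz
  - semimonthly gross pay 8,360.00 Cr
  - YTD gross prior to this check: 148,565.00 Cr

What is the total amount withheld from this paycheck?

Regional Income Tax: taxable = 8,360.00 Cr
  1,096.20 Cr + 29.5% × (8,360.00 Cr − 6,200.00 Cr) = 1,096.20 Cr + 29.5% × 2,160.00 Cr = 1,733.40 Cr
Solidarity Surcharge: 7.2% × 8,360.00 Cr = 601.92 Cr
Pension Levy: cap 152,320.00 Cr − YTD 148,565.00 Cr = 3,755.00 Cr subject; 3.53% × 3,755.00 Cr = 132.55 Cr
Social Insurance: 1.52% × 8,360.00 Cr = 127.07 Cr
Total: 1,733.40 Cr + 601.92 Cr + 132.55 Cr + 127.07 Cr = 2,594.94 Cr

2,594.94 Cr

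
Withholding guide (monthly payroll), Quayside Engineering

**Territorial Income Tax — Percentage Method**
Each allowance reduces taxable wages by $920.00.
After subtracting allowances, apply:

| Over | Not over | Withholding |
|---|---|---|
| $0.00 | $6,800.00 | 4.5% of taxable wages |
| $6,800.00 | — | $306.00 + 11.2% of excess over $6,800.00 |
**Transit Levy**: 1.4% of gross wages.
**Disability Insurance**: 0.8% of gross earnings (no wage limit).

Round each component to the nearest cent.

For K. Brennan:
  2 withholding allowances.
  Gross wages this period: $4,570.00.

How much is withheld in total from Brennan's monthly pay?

$223.39

Territorial Income Tax: taxable = $4,570.00 − 2×$920.00 = $2,730.00
  4.5% × $2,730.00 = $122.85
Transit Levy: 1.4% × $4,570.00 = $63.98
Disability Insurance: 0.8% × $4,570.00 = $36.56
Total: $122.85 + $63.98 + $36.56 = $223.39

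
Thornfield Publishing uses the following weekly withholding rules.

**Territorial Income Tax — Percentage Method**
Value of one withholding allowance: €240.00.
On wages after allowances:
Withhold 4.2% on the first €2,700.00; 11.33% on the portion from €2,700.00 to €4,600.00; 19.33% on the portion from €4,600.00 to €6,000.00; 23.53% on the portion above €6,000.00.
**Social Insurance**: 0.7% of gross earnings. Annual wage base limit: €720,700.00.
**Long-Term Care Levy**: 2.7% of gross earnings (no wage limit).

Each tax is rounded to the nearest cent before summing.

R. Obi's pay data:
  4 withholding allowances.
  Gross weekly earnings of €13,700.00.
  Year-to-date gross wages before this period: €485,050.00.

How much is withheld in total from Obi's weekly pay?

€2,651.01

Territorial Income Tax: taxable = €13,700.00 − 4×€240.00 = €12,740.00
  €599.29 + 23.53% × (€12,740.00 − €6,000.00) = €599.29 + 23.53% × €6,740.00 = €2,185.21
Social Insurance: 0.7% × €13,700.00 = €95.90
Long-Term Care Levy: 2.7% × €13,700.00 = €369.90
Total: €2,185.21 + €95.90 + €369.90 = €2,651.01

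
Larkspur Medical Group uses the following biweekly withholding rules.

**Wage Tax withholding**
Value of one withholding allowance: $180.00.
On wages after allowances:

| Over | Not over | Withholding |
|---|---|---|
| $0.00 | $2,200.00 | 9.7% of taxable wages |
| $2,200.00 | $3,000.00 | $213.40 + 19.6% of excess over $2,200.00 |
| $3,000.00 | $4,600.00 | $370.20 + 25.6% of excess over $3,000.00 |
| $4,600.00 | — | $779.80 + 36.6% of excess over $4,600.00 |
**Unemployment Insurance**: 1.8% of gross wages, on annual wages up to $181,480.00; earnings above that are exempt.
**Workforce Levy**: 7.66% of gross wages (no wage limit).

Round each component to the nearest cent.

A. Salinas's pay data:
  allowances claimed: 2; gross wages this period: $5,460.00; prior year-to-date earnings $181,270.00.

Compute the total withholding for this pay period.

$1,384.82

Wage Tax: taxable = $5,460.00 − 2×$180.00 = $5,100.00
  $779.80 + 36.6% × ($5,100.00 − $4,600.00) = $779.80 + 36.6% × $500.00 = $962.80
Unemployment Insurance: cap $181,480.00 − YTD $181,270.00 = $210.00 subject; 1.8% × $210.00 = $3.78
Workforce Levy: 7.66% × $5,460.00 = $418.24
Total: $962.80 + $3.78 + $418.24 = $1,384.82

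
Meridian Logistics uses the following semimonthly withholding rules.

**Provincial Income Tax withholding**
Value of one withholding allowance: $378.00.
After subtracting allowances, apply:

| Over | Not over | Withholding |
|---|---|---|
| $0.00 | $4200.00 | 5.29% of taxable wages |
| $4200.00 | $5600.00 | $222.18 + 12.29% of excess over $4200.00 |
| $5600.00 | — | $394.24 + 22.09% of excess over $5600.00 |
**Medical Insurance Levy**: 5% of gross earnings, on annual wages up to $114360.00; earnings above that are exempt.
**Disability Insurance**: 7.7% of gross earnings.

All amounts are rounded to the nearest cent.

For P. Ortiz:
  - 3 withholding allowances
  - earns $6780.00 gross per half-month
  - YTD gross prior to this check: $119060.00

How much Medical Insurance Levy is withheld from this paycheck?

$0.00

Medical Insurance Levy: YTD $119060.00 ≥ cap $114360.00 → $0.00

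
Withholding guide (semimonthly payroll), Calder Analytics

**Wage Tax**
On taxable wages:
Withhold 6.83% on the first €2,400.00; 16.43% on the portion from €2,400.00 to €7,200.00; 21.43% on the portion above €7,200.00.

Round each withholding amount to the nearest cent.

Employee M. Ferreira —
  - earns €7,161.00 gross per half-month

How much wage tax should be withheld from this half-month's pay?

Wage Tax: taxable = €7,161.00
  €163.92 + 16.43% × (€7,161.00 − €2,400.00) = €163.92 + 16.43% × €4,761.00 = €946.15

€946.15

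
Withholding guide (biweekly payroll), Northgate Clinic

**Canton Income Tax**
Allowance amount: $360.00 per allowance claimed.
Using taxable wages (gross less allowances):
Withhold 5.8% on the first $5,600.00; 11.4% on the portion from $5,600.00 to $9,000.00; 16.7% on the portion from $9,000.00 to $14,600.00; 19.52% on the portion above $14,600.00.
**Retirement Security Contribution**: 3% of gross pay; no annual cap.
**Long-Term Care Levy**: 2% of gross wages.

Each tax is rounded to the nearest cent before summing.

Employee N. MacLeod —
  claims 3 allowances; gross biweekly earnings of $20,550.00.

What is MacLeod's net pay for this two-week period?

$16,924.28

Canton Income Tax: taxable = $20,550.00 − 3×$360.00 = $19,470.00
  $1,647.60 + 19.52% × ($19,470.00 − $14,600.00) = $1,647.60 + 19.52% × $4,870.00 = $2,598.22
Retirement Security Contribution: 3% × $20,550.00 = $616.50
Long-Term Care Levy: 2% × $20,550.00 = $411.00
Total withheld: $2,598.22 + $616.50 + $411.00 = $3,625.72
Net pay: $20,550.00 − $3,625.72 = $16,924.28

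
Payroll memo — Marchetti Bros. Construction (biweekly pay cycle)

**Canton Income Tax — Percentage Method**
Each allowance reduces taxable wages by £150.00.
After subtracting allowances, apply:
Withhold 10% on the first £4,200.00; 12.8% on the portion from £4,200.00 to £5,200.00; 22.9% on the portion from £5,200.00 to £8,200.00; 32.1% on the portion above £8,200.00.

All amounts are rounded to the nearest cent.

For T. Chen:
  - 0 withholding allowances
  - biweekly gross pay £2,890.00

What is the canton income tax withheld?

£289.00

Canton Income Tax: taxable = £2,890.00
  10% × £2,890.00 = £289.00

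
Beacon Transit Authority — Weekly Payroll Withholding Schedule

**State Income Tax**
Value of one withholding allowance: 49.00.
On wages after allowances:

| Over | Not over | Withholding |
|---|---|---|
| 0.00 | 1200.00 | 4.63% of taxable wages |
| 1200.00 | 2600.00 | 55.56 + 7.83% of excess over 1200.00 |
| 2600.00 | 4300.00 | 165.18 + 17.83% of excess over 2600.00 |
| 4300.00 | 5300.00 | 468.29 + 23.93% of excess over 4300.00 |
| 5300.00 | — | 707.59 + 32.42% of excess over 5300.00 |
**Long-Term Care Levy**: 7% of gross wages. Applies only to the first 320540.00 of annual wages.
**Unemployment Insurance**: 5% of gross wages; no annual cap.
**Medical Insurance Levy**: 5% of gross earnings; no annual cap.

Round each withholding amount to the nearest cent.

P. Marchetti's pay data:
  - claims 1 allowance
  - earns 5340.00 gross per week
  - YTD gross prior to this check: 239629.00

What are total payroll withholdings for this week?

1613.24

State Income Tax: taxable = 5340.00 − 1×49.00 = 5291.00
  468.29 + 23.93% × (5291.00 − 4300.00) = 468.29 + 23.93% × 991.00 = 705.44
Long-Term Care Levy: 7% × 5340.00 = 373.80
Unemployment Insurance: 5% × 5340.00 = 267.00
Medical Insurance Levy: 5% × 5340.00 = 267.00
Total: 705.44 + 373.80 + 267.00 + 267.00 = 1613.24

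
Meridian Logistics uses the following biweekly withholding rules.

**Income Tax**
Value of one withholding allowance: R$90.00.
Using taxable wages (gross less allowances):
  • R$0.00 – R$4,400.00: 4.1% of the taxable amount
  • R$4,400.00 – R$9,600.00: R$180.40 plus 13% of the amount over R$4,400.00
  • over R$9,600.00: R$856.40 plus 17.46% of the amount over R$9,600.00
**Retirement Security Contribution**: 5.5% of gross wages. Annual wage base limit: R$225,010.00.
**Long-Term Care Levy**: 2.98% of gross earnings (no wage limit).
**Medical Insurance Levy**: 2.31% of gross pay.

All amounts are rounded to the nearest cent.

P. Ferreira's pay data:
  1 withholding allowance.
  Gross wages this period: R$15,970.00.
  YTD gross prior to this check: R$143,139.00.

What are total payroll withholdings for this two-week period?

Income Tax: taxable = R$15,970.00 − 1×R$90.00 = R$15,880.00
  R$856.40 + 17.46% × (R$15,880.00 − R$9,600.00) = R$856.40 + 17.46% × R$6,280.00 = R$1,952.89
Retirement Security Contribution: 5.5% × R$15,970.00 = R$878.35
Long-Term Care Levy: 2.98% × R$15,970.00 = R$475.91
Medical Insurance Levy: 2.31% × R$15,970.00 = R$368.91
Total: R$1,952.89 + R$878.35 + R$475.91 + R$368.91 = R$3,676.06

R$3,676.06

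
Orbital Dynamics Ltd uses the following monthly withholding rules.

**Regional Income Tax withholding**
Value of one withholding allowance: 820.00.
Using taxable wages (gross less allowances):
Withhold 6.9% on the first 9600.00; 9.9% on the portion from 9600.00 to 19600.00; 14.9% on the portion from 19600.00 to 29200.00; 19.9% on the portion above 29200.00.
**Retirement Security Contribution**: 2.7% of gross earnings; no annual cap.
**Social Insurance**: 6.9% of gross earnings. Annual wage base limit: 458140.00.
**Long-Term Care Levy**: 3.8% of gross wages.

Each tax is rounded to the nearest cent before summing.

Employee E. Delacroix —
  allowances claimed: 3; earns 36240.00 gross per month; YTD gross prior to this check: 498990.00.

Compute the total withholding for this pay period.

Regional Income Tax: taxable = 36240.00 − 3×820.00 = 33780.00
  3082.80 + 19.9% × (33780.00 − 29200.00) = 3082.80 + 19.9% × 4580.00 = 3994.22
Retirement Security Contribution: 2.7% × 36240.00 = 978.48
Social Insurance: YTD 498990.00 ≥ cap 458140.00 → 0.00
Long-Term Care Levy: 3.8% × 36240.00 = 1377.12
Total: 3994.22 + 978.48 + 0.00 + 1377.12 = 6349.82

6349.82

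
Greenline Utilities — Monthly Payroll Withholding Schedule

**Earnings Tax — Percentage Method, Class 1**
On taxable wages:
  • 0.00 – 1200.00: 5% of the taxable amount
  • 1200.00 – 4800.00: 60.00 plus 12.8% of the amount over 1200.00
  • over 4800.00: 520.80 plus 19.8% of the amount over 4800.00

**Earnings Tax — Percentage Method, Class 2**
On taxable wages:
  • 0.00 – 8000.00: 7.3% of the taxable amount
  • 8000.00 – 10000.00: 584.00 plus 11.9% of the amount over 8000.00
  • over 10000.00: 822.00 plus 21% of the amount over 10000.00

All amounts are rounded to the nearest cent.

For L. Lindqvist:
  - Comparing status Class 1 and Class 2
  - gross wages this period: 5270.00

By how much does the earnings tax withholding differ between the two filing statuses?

229.15

Earnings Tax (Class 1): taxable = 5270.00
  520.80 + 19.8% × (5270.00 − 4800.00) = 520.80 + 19.8% × 470.00 = 613.86
Earnings Tax (Class 2): taxable = 5270.00
  7.3% × 5270.00 = 384.71
Difference: |613.86 − 384.71| = 229.15 (higher under Class 1)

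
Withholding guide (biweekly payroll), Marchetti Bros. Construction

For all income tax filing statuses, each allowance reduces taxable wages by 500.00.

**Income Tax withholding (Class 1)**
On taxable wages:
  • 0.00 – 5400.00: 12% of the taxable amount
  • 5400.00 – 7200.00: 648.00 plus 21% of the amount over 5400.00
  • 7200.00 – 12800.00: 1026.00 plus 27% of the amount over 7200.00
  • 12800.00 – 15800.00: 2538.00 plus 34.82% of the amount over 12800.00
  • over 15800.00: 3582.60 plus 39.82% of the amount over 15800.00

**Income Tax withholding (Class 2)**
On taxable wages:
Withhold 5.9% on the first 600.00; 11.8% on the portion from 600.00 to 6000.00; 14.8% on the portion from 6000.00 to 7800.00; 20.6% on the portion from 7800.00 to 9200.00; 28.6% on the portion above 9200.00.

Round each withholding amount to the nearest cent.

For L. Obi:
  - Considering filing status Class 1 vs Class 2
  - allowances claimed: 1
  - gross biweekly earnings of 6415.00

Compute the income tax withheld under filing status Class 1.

Income Tax (Class 1): taxable = 6415.00 − 1×500.00 = 5915.00
  648.00 + 21% × (5915.00 − 5400.00) = 648.00 + 21% × 515.00 = 756.15

756.15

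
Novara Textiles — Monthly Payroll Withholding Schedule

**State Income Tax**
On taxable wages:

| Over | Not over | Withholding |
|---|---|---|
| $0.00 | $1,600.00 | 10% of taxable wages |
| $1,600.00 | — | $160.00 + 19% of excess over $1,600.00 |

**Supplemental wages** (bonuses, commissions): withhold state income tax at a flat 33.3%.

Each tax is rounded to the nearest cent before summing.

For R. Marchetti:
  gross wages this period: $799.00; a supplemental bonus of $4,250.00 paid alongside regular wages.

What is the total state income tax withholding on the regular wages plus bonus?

$1,495.15

State Income Tax: taxable = $799.00
  10% × $799.00 = $79.90
Supplemental (33.3% flat on bonus): 33.3% × $4,250.00 = $1,415.25
Total state income tax: $79.90 + $1,415.25 = $1,495.15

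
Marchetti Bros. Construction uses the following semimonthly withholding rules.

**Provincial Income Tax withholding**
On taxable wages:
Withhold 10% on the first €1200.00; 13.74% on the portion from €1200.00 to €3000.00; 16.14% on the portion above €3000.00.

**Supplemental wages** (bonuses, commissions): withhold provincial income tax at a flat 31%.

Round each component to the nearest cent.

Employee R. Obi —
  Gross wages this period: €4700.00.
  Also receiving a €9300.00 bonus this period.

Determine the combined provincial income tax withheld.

€3524.70

Provincial Income Tax: taxable = €4700.00
  €367.32 + 16.14% × (€4700.00 − €3000.00) = €367.32 + 16.14% × €1700.00 = €641.70
Supplemental (31% flat on bonus): 31% × €9300.00 = €2883.00
Total provincial income tax: €641.70 + €2883.00 = €3524.70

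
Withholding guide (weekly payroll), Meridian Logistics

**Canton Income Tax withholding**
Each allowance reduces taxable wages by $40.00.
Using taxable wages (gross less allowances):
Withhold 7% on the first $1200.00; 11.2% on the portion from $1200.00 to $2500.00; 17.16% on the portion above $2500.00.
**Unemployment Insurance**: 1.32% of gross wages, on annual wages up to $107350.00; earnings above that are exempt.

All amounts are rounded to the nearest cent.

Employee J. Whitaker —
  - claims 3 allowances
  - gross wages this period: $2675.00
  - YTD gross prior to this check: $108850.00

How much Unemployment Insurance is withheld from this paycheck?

$0.00

Unemployment Insurance: YTD $108850.00 ≥ cap $107350.00 → $0.00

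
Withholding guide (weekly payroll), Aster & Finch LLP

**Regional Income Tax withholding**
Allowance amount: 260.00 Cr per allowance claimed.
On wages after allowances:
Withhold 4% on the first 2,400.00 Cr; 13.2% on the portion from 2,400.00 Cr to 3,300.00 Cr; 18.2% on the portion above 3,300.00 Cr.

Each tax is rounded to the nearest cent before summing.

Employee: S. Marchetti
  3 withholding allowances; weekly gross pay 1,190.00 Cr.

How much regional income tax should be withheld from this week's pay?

16.40 Cr

Regional Income Tax: taxable = 1,190.00 Cr − 3×260.00 Cr = 410.00 Cr
  4% × 410.00 Cr = 16.40 Cr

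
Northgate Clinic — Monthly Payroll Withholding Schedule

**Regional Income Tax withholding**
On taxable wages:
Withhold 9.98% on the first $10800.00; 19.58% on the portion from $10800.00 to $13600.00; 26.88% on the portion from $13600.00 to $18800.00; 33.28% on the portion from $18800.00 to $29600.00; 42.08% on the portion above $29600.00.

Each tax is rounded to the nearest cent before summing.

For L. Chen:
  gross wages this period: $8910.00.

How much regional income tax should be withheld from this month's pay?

Regional Income Tax: taxable = $8910.00
  9.98% × $8910.00 = $889.22

$889.22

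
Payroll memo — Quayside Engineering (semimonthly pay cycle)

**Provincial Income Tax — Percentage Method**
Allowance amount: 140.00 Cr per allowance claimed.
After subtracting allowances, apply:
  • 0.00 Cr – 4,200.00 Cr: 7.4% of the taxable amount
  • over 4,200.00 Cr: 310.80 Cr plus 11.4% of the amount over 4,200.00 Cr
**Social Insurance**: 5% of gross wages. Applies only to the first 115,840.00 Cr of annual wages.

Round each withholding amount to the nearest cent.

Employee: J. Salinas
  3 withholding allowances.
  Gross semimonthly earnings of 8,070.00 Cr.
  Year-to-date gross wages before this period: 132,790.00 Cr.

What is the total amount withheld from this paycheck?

Provincial Income Tax: taxable = 8,070.00 Cr − 3×140.00 Cr = 7,650.00 Cr
  310.80 Cr + 11.4% × (7,650.00 Cr − 4,200.00 Cr) = 310.80 Cr + 11.4% × 3,450.00 Cr = 704.10 Cr
Social Insurance: YTD 132,790.00 Cr ≥ cap 115,840.00 Cr → 0.00 Cr
Total: 704.10 Cr + 0.00 Cr = 704.10 Cr

704.10 Cr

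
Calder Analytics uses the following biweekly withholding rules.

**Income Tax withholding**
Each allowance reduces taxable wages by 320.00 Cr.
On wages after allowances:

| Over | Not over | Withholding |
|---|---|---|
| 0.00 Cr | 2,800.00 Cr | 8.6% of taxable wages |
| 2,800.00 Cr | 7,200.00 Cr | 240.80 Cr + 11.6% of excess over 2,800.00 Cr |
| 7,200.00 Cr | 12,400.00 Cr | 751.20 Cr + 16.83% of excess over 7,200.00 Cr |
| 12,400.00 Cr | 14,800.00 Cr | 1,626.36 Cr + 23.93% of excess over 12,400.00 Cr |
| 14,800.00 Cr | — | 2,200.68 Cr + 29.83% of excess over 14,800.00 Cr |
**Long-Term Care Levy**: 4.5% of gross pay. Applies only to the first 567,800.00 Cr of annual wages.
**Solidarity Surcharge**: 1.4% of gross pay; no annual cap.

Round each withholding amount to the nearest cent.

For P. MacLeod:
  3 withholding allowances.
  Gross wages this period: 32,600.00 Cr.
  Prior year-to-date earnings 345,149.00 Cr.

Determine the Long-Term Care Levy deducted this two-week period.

1,467.00 Cr

Long-Term Care Levy: 4.5% × 32,600.00 Cr = 1,467.00 Cr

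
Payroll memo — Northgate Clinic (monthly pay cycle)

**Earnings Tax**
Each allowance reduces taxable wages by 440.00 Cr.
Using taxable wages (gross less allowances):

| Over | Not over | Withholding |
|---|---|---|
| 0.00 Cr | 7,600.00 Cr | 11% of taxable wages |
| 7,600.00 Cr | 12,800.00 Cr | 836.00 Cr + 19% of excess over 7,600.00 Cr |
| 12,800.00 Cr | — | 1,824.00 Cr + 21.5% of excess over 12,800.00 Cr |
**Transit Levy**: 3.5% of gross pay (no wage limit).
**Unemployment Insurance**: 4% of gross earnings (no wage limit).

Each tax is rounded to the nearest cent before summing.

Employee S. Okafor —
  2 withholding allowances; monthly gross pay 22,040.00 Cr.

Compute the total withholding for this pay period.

5,274.40 Cr

Earnings Tax: taxable = 22,040.00 Cr − 2×440.00 Cr = 21,160.00 Cr
  1,824.00 Cr + 21.5% × (21,160.00 Cr − 12,800.00 Cr) = 1,824.00 Cr + 21.5% × 8,360.00 Cr = 3,621.40 Cr
Transit Levy: 3.5% × 22,040.00 Cr = 771.40 Cr
Unemployment Insurance: 4% × 22,040.00 Cr = 881.60 Cr
Total: 3,621.40 Cr + 771.40 Cr + 881.60 Cr = 5,274.40 Cr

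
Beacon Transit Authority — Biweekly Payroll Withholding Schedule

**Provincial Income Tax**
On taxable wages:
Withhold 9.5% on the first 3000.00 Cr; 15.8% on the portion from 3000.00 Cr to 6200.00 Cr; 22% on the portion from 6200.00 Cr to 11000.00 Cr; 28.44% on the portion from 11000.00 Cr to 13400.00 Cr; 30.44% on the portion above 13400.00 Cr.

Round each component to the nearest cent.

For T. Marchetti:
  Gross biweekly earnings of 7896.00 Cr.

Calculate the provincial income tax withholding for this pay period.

1163.72 Cr

Provincial Income Tax: taxable = 7896.00 Cr
  790.60 Cr + 22% × (7896.00 Cr − 6200.00 Cr) = 790.60 Cr + 22% × 1696.00 Cr = 1163.72 Cr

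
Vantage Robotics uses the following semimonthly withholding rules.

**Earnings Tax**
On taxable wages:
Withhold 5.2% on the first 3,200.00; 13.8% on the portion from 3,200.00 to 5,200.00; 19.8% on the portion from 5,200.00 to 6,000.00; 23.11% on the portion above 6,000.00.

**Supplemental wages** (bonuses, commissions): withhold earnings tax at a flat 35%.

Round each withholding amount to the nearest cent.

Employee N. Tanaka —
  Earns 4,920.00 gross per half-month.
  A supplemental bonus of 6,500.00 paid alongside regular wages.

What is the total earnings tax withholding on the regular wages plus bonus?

Earnings Tax: taxable = 4,920.00
  166.40 + 13.8% × (4,920.00 − 3,200.00) = 166.40 + 13.8% × 1,720.00 = 403.76
Supplemental (35% flat on bonus): 35% × 6,500.00 = 2,275.00
Total earnings tax: 403.76 + 2,275.00 = 2,678.76

2,678.76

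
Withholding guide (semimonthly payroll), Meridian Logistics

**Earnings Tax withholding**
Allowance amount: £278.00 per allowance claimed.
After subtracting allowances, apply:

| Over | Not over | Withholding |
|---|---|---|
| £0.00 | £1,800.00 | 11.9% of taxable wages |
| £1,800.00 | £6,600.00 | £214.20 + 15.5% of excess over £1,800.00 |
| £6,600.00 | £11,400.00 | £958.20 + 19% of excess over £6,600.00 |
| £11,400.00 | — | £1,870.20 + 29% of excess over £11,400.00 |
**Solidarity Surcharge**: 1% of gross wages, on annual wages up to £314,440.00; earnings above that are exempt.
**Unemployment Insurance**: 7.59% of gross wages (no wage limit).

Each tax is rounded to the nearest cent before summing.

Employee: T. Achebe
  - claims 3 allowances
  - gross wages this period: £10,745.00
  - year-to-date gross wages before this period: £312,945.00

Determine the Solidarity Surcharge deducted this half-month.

£14.95

Solidarity Surcharge: cap £314,440.00 − YTD £312,945.00 = £1,495.00 subject; 1% × £1,495.00 = £14.95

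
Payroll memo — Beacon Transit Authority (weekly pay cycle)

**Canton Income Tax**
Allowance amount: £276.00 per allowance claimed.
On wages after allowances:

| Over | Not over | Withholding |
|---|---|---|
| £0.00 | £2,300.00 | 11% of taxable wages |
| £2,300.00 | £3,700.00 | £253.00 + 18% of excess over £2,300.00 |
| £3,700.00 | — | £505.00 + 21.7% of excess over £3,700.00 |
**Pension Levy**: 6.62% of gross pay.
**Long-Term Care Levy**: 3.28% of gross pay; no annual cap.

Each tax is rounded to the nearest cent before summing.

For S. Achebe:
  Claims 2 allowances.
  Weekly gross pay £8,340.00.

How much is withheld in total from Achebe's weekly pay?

Canton Income Tax: taxable = £8,340.00 − 2×£276.00 = £7,788.00
  £505.00 + 21.7% × (£7,788.00 − £3,700.00) = £505.00 + 21.7% × £4,088.00 = £1,392.10
Pension Levy: 6.62% × £8,340.00 = £552.11
Long-Term Care Levy: 3.28% × £8,340.00 = £273.55
Total: £1,392.10 + £552.11 + £273.55 = £2,217.76

£2,217.76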